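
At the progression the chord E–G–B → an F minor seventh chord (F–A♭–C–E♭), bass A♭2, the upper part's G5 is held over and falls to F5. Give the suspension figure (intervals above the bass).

At the second chord the bass is A♭2. The suspended G5 lies a seventh above the bass; after resolving down by step to F5, the interval above the bass becomes a sixth.
Suspension figures are named by those two intervals: 7–6.

7–6 suspension.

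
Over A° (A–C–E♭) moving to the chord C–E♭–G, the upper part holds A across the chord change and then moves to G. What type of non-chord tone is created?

The harmony at that moment is C minor triad (C, E♭, G); A is not a chord tone.
It is held over (the same pitch as the preceding A) and left by step down to G.
Held over from the previous chord and resolving down by step — a suspension.

A is a suspension.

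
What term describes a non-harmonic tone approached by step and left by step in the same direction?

Approach: by step. Departure: by step, continuing in the same direction.
Stepwise on both sides with no change of direction means the note fills in the space between two different chord tones — a passing tone. (Had it turned back to its starting note it would be a neighbor tone instead.)

Passing tone.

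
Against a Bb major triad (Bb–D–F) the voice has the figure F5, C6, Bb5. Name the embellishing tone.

C6 is an appoggiatura.

The harmony at that moment is Bb major triad (Bb, D, F); C6 is not a chord tone.
It is approached by leap up from F5 and left by step down to Bb5.
Leap in, step out — an appoggiatura.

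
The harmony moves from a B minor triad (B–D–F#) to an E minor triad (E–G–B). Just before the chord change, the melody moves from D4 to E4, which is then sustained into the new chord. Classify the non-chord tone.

The harmony at that moment is B minor triad (B, D, F#); E4 is not a chord tone.
It is approached by step up from D4 and then sustained as the same pitch into the next harmony.
Arriving early and becoming a chord tone when the harmony changes — an anticipation.

E4 is an anticipation.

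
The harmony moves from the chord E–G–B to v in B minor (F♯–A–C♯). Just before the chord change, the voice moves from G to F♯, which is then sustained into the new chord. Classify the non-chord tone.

F♯ is an anticipation.

The harmony at that moment is E minor triad (E, G, B); F♯ is not a chord tone.
It is approached by step down from G and then sustained as the same pitch into the next harmony.
Arriving early and becoming a chord tone when the harmony changes — an anticipation.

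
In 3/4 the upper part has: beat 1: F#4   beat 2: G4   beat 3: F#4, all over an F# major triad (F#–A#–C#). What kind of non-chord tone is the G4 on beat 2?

Upper neighbor tone.

The harmony at that moment is F# major triad (F#, A#, C#); G4 is not a chord tone.
It is approached by step up from F#4 and left by step down to F#4.
Step away and step back to the same note — a neighbor tone (upper neighbor).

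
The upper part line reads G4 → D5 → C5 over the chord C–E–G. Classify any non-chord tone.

The harmony at that moment is C major triad (C, E, G); D5 is not a chord tone.
It is approached by leap up from G4 and left by step down to C5.
Leap in, step out — an appoggiatura.

D5 is an appoggiatura.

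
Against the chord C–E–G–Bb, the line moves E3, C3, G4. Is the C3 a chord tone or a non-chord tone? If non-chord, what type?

Chord tone (the root of C dominant seventh chord).

C dominant seventh chord contains C, E, G, Bb; C is the root, so it is a chord tone.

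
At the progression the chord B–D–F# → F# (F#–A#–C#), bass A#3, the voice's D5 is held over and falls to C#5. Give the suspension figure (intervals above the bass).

At the second chord the bass is A#3. The suspended D5 lies a fourth above the bass; after resolving down by step to C#5, the interval above the bass becomes a third.
Suspension figures are named by those two intervals: 4–3.

4–3 suspension.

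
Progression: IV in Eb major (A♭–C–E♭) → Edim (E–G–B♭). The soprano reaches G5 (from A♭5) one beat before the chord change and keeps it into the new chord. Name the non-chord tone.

G5 is an anticipation.

The harmony at that moment is A♭ major triad (A♭, C, E♭); G5 is not a chord tone.
It is approached by step down from A♭5 and then sustained as the same pitch into the next harmony.
Arriving early and becoming a chord tone when the harmony changes — an anticipation.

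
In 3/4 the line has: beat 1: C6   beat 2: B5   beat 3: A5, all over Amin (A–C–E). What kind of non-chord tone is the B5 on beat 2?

The harmony at that moment is A minor triad (A, C, E); B5 is not a chord tone.
It is approached by step down from C6 and left by step down to A5.
Step in, step out in the same direction — a passing tone.

Passing tone.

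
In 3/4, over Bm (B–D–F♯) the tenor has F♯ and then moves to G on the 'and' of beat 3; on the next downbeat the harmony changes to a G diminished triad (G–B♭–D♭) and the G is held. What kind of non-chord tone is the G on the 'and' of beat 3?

Anticipation.

The harmony at that moment is B minor triad (B, D, F♯); G is not a chord tone.
It is approached by step up from F♯ and then sustained as the same pitch into the next harmony.
Arriving early and becoming a chord tone when the harmony changes — an anticipation.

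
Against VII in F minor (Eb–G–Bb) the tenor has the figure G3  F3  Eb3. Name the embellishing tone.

The harmony at that moment is Eb major triad (Eb, G, Bb); F3 is not a chord tone.
It is approached by step down from G3 and left by step down to Eb3.
Step in, step out in the same direction — a passing tone.

F3 is a passing tone.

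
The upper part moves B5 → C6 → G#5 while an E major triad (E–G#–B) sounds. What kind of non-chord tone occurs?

C6 is an escape tone.

The harmony at that moment is E major triad (E, G#, B); C6 is not a chord tone.
It is approached by step up from B5 and left by leap down to G#5.
Step in, leap out — an escape tone.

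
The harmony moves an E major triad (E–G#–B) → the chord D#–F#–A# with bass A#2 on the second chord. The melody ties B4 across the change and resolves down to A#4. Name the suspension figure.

9–8 suspension.

At the second chord the bass is A#2. The suspended B4 lies a ninth above the bass; after resolving down by step to A#4, the interval above the bass becomes an octave.
Suspension figures are named by those two intervals: 9–8.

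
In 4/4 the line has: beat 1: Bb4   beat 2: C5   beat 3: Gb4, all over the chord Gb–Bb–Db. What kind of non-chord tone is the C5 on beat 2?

The harmony at that moment is Gb major triad (Gb, Bb, Db); C5 is not a chord tone.
It is approached by step up from Bb4 and left by leap down to Gb4.
Step in, leap out, on a weak beat — an escape tone.

Escape tone.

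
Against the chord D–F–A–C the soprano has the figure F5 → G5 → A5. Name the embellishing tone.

G5 is a passing tone.

The harmony at that moment is D minor seventh chord (D, F, A, C); G5 is not a chord tone.
It is approached by step up from F5 and left by step up to A5.
Step in, step out in the same direction — a passing tone.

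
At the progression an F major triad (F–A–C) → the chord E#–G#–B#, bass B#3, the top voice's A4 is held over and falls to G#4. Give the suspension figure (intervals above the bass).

At the second chord the bass is B#3. The suspended A4 lies a seventh above the bass; after resolving down by step to G#4, the interval above the bass becomes a sixth.
Suspension figures are named by those two intervals: 7–6.

7–6 suspension.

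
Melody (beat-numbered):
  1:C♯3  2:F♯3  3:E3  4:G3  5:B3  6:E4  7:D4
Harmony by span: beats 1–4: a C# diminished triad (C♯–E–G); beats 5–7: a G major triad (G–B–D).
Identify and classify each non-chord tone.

F♯3 (beat 2) — appoggiatura; E4 (beat 6) — appoggiatura.

The harmony at that moment is C♯ diminished triad (C♯, E, G); F♯3 is not a chord tone.
It is approached by leap up from C♯3 and left by step down to E3.
Leap in, step out — an appoggiatura.
The harmony at that moment is G major triad (G, B, D); E4 is not a chord tone.
It is approached by leap up from B3 and left by step down to D4.
Leap in, step out — an appoggiatura.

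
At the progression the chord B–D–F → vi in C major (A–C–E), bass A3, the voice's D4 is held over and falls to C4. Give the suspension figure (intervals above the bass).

At the second chord the bass is A3. The suspended D4 lies a fourth above the bass; after resolving down by step to C4, the interval above the bass becomes a third.
Suspension figures are named by those two intervals: 4–3.

4–3 suspension.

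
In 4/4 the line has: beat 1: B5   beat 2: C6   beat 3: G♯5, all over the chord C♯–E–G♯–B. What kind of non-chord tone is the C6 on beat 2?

The harmony at that moment is C♯ minor seventh chord (C♯, E, G♯, B); C6 is not a chord tone.
It is approached by step up from B5 and left by leap down to G♯5.
Step in, leap out, on a weak beat — an escape tone.

Escape tone.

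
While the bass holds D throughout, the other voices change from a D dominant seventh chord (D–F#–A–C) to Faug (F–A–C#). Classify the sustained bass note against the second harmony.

The harmony at that moment is F augmented triad (F, A, C#); D is not a chord tone.
It is held over (the same pitch as the preceding D) and then sustained as the same pitch into the next harmony.
Sustained through a change of harmony — a pedal tone.

Pedal tone (pedal point).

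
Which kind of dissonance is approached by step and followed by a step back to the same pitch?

Approach: by step. Departure: by step in the opposite direction, back to the starting pitch.
Stepwise on both sides but reversing to return to the same chord tone — a neighbor tone. (Had it continued onward in the same direction it would be a passing tone instead.)

Neighbor tone.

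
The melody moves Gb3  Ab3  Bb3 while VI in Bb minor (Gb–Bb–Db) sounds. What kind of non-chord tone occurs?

Ab3 is a passing tone.

The harmony at that moment is Gb major triad (Gb, Bb, Db); Ab3 is not a chord tone.
It is approached by step up from Gb3 and left by step up to Bb3.
Step in, step out in the same direction — a passing tone.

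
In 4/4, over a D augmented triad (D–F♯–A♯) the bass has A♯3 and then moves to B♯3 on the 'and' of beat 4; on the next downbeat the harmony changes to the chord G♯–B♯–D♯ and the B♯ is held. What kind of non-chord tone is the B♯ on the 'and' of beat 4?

The harmony at that moment is D augmented triad (D, F♯, A♯); B♯3 is not a chord tone.
It is approached by step up from A♯3 and then sustained as the same pitch into the next harmony.
Arriving early and becoming a chord tone when the harmony changes — an anticipation.

Anticipation.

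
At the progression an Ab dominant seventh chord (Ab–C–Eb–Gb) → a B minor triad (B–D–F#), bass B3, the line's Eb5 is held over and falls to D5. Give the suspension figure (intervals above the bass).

4–3 suspension.

At the second chord the bass is B3. The suspended Eb5 lies a fourth above the bass; after resolving down by step to D5, the interval above the bass becomes a third.
Suspension figures are named by those two intervals: 4–3.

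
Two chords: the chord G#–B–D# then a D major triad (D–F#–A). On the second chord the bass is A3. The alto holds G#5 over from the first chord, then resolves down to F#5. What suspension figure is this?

At the second chord the bass is A3. The suspended G#5 lies a seventh above the bass; after resolving down by step to F#5, the interval above the bass becomes a sixth.
Suspension figures are named by those two intervals: 7–6.

7–6 suspension.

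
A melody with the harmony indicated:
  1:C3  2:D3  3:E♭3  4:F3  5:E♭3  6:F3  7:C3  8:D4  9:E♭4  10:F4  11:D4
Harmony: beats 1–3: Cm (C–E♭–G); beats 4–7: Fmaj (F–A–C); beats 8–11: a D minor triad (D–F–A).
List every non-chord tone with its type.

The harmony at that moment is C minor triad (C, E♭, G); D3 is not a chord tone.
It is approached by step up from C3 and left by step up to E♭3.
Step in, step out in the same direction — a passing tone.
The harmony at that moment is F major triad (F, A, C); E♭3 is not a chord tone.
It is approached by step down from F3 and left by step up to F3.
Step away and step back to the same note — a neighbor tone (lower neighbor).
The harmony at that moment is D minor triad (D, F, A); E♭4 is not a chord tone.
It is approached by step up from D4 and left by step up to F4.
Step in, step out in the same direction — a passing tone.

D3 (beat 2) — passing tone; E♭3 (beat 5) — neighbor tone; E♭4 (beat 9) — passing tone.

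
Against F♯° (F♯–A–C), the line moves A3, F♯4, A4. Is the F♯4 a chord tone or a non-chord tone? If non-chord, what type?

Chord tone (the root of F# diminished triad).

F# diminished triad contains F♯, A, C; F♯ is the root, so it is a chord tone.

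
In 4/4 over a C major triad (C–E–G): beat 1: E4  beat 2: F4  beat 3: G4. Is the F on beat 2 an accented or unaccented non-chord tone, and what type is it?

The harmony at that moment is C major triad (C, E, G); F4 is not a chord tone.
It is approached by step up from E4 and left by step up to G4.
Step in, step out in the same direction — a passing tone.
It falls on a weak beat, so it is unaccented.

Unaccented passing tone.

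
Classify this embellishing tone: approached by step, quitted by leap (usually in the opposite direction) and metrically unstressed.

Escape tone.

Approach: by step. Departure: by leap. Metric position: weak.
Step in, leap out, from a weak position — an escape tone (échappée). (It is the mirror image of the appoggiatura, which leaps in and steps out on a strong beat.)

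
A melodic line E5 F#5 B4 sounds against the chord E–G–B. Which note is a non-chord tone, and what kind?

F#5 is an escape tone.

The harmony at that moment is E minor triad (E, G, B); F#5 is not a chord tone.
It is approached by step up from E5 and left by leap down to B4.
Step in, leap out — an escape tone.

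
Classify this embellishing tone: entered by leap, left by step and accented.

Appoggiatura.

Approach: by leap. Departure: by step. Metric position: strong.
Leap in, step out, in a metrically strong position — an appoggiatura. (It is the mirror image of the escape tone, which steps in and leaps out from a weak position.)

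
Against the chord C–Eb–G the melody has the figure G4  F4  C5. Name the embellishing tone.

F4 is an escape tone.

The harmony at that moment is C minor triad (C, Eb, G); F4 is not a chord tone.
It is approached by step down from G4 and left by leap up to C5.
Step in, leap out — an escape tone.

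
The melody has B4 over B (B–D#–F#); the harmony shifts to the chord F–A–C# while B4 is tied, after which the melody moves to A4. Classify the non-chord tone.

The harmony at that moment is F augmented triad (F, A, C#); B4 is not a chord tone.
It is held over (the same pitch as the preceding B4) and left by step down to A4.
Held over from the previous chord and resolving down by step — a suspension.

B4 is a suspension.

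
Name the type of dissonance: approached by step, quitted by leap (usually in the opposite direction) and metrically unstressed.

Escape tone.

Approach: by step. Departure: by leap. Metric position: weak.
Step in, leap out, from a weak position — an escape tone (échappée). (It is the mirror image of the appoggiatura, which leaps in and steps out on a strong beat.)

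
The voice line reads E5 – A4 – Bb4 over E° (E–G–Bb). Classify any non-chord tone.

A4 is an appoggiatura.

The harmony at that moment is E diminished triad (E, G, Bb); A4 is not a chord tone.
It is approached by leap down from E5 and left by step up to Bb4.
Leap in, step out — an appoggiatura.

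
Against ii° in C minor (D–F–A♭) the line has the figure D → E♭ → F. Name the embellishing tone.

The harmony at that moment is D diminished triad (D, F, A♭); E♭ is not a chord tone.
It is approached by step up from D and left by step up to F.
Step in, step out in the same direction — a passing tone.

E♭ is a passing tone.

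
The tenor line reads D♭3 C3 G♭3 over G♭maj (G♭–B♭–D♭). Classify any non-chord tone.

The harmony at that moment is G♭ major triad (G♭, B♭, D♭); C3 is not a chord tone.
It is approached by step down from D♭3 and left by leap up to G♭3.
Step in, leap out — an escape tone.

C3 is an escape tone.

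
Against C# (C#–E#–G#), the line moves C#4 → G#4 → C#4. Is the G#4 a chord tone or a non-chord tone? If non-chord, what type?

Chord tone (the fifth of C# major triad).

C# major triad contains C#, E#, G#; G# is the fifth, so it is a chord tone.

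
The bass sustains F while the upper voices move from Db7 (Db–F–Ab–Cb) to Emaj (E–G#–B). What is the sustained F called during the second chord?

The harmony at that moment is E major triad (E, G#, B); F is not a chord tone.
It is held over (the same pitch as the preceding F) and then sustained as the same pitch into the next harmony.
Sustained through a change of harmony — a pedal tone.

Pedal tone (pedal point).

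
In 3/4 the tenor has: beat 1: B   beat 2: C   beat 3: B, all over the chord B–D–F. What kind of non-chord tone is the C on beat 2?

Upper neighbor tone.

The harmony at that moment is B diminished triad (B, D, F); C is not a chord tone.
It is approached by step up from B and left by step down to B.
Step away and step back to the same note — a neighbor tone (upper neighbor).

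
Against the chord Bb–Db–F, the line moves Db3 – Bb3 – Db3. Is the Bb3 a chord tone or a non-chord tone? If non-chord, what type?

Bb minor triad contains Bb, Db, F; Bb is the root, so it is a chord tone.

Chord tone (the root of Bb minor triad).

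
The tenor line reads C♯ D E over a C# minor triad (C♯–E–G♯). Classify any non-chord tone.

The harmony at that moment is C♯ minor triad (C♯, E, G♯); D is not a chord tone.
It is approached by step up from C♯ and left by step up to E.
Step in, step out in the same direction — a passing tone.

D is a passing tone.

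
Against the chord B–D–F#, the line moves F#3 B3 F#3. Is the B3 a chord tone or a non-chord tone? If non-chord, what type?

Chord tone (the root of B minor triad).

B minor triad contains B, D, F#; B is the root, so it is a chord tone.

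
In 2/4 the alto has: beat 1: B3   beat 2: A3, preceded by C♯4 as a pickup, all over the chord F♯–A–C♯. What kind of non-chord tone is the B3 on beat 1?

Passing tone.

The harmony at that moment is F♯ minor triad (F♯, A, C♯); B3 is not a chord tone.
It is approached by step down from C♯4 and left by step down to A3.
Step in, step out in the same direction — a passing tone.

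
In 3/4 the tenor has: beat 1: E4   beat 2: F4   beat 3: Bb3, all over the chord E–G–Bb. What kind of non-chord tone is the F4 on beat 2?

Escape tone.

The harmony at that moment is E diminished triad (E, G, Bb); F4 is not a chord tone.
It is approached by step up from E4 and left by leap down to Bb3.
Step in, leap out, on a weak beat — an escape tone.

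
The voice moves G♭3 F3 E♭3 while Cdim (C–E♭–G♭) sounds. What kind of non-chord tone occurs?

The harmony at that moment is C diminished triad (C, E♭, G♭); F3 is not a chord tone.
It is approached by step down from G♭3 and left by step down to E♭3.
Step in, step out in the same direction — a passing tone.

F3 is a passing tone.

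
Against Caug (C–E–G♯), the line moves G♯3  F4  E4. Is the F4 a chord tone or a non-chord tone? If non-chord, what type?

The harmony at that moment is C augmented triad (C, E, G♯); F4 is not a chord tone.
It is approached by leap up from G♯3 and left by step down to E4.
Leap in, step out — an appoggiatura.

Non-chord tone — an appoggiatura.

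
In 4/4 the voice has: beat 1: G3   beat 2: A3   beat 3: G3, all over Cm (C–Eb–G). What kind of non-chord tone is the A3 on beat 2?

Upper neighbor tone.

The harmony at that moment is C minor triad (C, Eb, G); A3 is not a chord tone.
It is approached by step up from G3 and left by step down to G3.
Step away and step back to the same note — a neighbor tone (upper neighbor).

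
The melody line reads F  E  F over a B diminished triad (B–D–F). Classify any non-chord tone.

E is a neighbor tone.

The harmony at that moment is B diminished triad (B, D, F); E is not a chord tone.
It is approached by step down from F and left by step up to F.
Step away and step back to the same note — a neighbor tone (lower neighbor).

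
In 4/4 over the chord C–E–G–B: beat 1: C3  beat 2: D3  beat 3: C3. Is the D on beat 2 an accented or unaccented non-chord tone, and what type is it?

Unaccented neighbor tone.

The harmony at that moment is C major seventh chord (C, E, G, B); D3 is not a chord tone.
It is approached by step up from C3 and left by step down to C3.
Step away and step back to the same note — a neighbor tone (upper neighbor).
It falls on a weak beat, so it is unaccented.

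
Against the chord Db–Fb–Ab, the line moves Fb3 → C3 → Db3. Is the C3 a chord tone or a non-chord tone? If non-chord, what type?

Non-chord tone — an appoggiatura.

The harmony at that moment is Db minor triad (Db, Fb, Ab); C3 is not a chord tone.
It is approached by leap down from Fb3 and left by step up to Db3.
Leap in, step out — an appoggiatura.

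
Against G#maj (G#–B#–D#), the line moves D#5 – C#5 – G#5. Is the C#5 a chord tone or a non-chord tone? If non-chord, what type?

Non-chord tone — an escape tone.

The harmony at that moment is G# major triad (G#, B#, D#); C#5 is not a chord tone.
It is approached by step down from D#5 and left by leap up to G#5.
Step in, leap out — an escape tone.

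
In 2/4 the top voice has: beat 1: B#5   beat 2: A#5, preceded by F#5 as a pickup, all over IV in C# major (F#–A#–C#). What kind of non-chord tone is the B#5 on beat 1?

The harmony at that moment is F# major triad (F#, A#, C#); B#5 is not a chord tone.
It is approached by leap up from F#5 and left by step down to A#5.
Leap in, step out, metrically accented — an appoggiatura.

Appoggiatura.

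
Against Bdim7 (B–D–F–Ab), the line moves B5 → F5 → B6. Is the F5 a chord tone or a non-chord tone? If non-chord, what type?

Chord tone (the fifth of B diminished seventh chord).

B diminished seventh chord contains B, D, F, Ab; F is the fifth, so it is a chord tone.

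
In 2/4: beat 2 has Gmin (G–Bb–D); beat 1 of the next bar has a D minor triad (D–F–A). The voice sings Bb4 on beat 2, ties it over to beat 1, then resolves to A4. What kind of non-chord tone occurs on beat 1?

Suspension.

The harmony at that moment is D minor triad (D, F, A); Bb4 is not a chord tone.
It is held over (the same pitch as the preceding Bb4) and left by step down to A4.
Held over from the previous chord and resolving down by step — a suspension.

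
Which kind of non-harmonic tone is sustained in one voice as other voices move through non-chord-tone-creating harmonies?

Approach: none. Departure: none — a single pitch is sustained while the chords change around it, passing through harmonies that do not contain it.
No melodic motion at all; the dissonance is created entirely by the moving harmonies against the stationary note — a pedal tone (pedal point).

Pedal tone.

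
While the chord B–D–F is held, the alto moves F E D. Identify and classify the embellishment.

E is a passing tone.

The harmony at that moment is B diminished triad (B, D, F); E is not a chord tone.
It is approached by step down from F and left by step down to D.
Step in, step out in the same direction — a passing tone.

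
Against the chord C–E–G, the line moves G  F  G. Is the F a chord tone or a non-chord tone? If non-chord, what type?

The harmony at that moment is C major triad (C, E, G); F is not a chord tone.
It is approached by step down from G and left by step up to G.
Step away and step back to the same note — a neighbor tone (lower neighbor).

Non-chord tone — a neighbor tone.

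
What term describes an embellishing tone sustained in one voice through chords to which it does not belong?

Approach: none. Departure: none — a single pitch is sustained while the chords change around it, passing through harmonies that do not contain it.
No melodic motion at all; the dissonance is created entirely by the moving harmonies against the stationary note — a pedal tone (pedal point).

Pedal tone.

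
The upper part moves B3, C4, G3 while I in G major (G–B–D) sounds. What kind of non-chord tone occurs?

The harmony at that moment is G major triad (G, B, D); C4 is not a chord tone.
It is approached by step up from B3 and left by leap down to G3.
Step in, leap out — an escape tone.

C4 is an escape tone.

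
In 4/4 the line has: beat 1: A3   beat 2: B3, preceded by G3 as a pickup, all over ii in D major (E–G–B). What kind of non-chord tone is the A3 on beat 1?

Passing tone.

The harmony at that moment is E minor triad (E, G, B); A3 is not a chord tone.
It is approached by step up from G3 and left by step up to B3.
Step in, step out in the same direction — a passing tone.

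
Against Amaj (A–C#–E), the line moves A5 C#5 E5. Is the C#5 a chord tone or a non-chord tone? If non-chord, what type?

Chord tone (the third of A major triad).

A major triad contains A, C#, E; C# is the third, so it is a chord tone.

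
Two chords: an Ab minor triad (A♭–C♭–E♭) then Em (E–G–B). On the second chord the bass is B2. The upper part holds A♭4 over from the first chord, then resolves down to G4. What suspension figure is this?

7–6 suspension.

At the second chord the bass is B2. The suspended A♭4 lies a seventh above the bass; after resolving down by step to G4, the interval above the bass becomes a sixth.
Suspension figures are named by those two intervals: 7–6.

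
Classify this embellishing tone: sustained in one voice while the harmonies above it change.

Approach: none. Departure: none — a single pitch is sustained while the chords change around it, passing through harmonies that do not contain it.
No melodic motion at all; the dissonance is created entirely by the moving harmonies against the stationary note — a pedal tone (pedal point).

Pedal tone.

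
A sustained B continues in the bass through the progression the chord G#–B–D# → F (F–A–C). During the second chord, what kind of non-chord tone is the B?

The harmony at that moment is F major triad (F, A, C); B is not a chord tone.
It is held over (the same pitch as the preceding B) and then sustained as the same pitch into the next harmony.
Sustained through a change of harmony — a pedal tone.

Pedal tone (pedal point).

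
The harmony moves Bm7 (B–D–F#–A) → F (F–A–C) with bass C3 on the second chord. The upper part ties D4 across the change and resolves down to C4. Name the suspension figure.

9–8 suspension.

At the second chord the bass is C3. The suspended D4 lies a ninth above the bass; after resolving down by step to C4, the interval above the bass becomes an octave.
Suspension figures are named by those two intervals: 9–8.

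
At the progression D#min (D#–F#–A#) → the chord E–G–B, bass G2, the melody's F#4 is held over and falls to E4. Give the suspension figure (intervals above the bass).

7–6 suspension.

At the second chord the bass is G2. The suspended F#4 lies a seventh above the bass; after resolving down by step to E4, the interval above the bass becomes a sixth.
Suspension figures are named by those two intervals: 7–6.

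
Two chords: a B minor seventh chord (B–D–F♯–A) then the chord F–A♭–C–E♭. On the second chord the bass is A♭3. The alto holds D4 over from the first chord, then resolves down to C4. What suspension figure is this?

At the second chord the bass is A♭3. The suspended D4 lies a fourth above the bass; after resolving down by step to C4, the interval above the bass becomes a third.
Suspension figures are named by those two intervals: 4–3.

4–3 suspension.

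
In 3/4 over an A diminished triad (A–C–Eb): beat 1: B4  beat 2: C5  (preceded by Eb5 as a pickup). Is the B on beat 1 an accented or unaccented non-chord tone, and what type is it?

Accented appoggiatura.

The harmony at that moment is A diminished triad (A, C, Eb); B4 is not a chord tone.
It is approached by leap down from Eb5 and left by step up to C5.
Leap in, step out — an appoggiatura.
It falls on the downbeat, so it is accented.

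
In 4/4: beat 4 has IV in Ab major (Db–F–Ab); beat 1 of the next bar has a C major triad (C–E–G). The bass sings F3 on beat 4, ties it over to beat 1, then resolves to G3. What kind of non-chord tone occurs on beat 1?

Retardation.

The harmony at that moment is C major triad (C, E, G); F3 is not a chord tone.
It is held over (the same pitch as the preceding F3) and left by step up to G3.
Held over from the previous chord and resolving up by step — a retardation.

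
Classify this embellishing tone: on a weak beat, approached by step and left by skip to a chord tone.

Escape tone.

Approach: by step. Departure: by leap. Metric position: weak.
Step in, leap out, from a weak position — an escape tone (échappée). (It is the mirror image of the appoggiatura, which leaps in and steps out on a strong beat.)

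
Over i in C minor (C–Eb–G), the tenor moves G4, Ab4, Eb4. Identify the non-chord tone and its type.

Ab4 is an escape tone.

The harmony at that moment is C minor triad (C, Eb, G); Ab4 is not a chord tone.
It is approached by step up from G4 and left by leap down to Eb4.
Step in, leap out — an escape tone.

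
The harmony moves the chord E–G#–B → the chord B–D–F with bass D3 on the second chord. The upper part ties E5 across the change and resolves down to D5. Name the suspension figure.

9–8 suspension.

At the second chord the bass is D3. The suspended E5 lies a ninth above the bass; after resolving down by step to D5, the interval above the bass becomes an octave.
Suspension figures are named by those two intervals: 9–8.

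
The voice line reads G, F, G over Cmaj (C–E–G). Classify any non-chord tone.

The harmony at that moment is C major triad (C, E, G); F is not a chord tone.
It is approached by step down from G and left by step up to G.
Step away and step back to the same note — a neighbor tone (lower neighbor).

F is a neighbor tone.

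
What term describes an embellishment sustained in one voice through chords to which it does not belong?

Pedal tone.

Approach: none. Departure: none — a single pitch is sustained while the chords change around it, passing through harmonies that do not contain it.
No melodic motion at all; the dissonance is created entirely by the moving harmonies against the stationary note — a pedal tone (pedal point).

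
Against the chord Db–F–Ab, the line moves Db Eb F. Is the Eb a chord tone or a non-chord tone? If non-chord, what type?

The harmony at that moment is Db major triad (Db, F, Ab); Eb is not a chord tone.
It is approached by step up from Db and left by step up to F.
Step in, step out in the same direction — a passing tone.

Non-chord tone — a passing tone.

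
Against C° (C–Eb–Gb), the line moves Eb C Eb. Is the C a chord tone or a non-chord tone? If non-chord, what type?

Chord tone (the root of C diminished triad).

C diminished triad contains C, Eb, Gb; C is the root, so it is a chord tone.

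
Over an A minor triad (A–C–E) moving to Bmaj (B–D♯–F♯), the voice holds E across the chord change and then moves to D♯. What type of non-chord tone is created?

The harmony at that moment is B major triad (B, D♯, F♯); E is not a chord tone.
It is held over (the same pitch as the preceding E) and left by step down to D♯.
Held over from the previous chord and resolving down by step — a suspension.

E is a suspension.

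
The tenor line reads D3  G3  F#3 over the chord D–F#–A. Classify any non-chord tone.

G3 is an appoggiatura.

The harmony at that moment is D major triad (D, F#, A); G3 is not a chord tone.
It is approached by leap up from D3 and left by step down to F#3.
Leap in, step out — an appoggiatura.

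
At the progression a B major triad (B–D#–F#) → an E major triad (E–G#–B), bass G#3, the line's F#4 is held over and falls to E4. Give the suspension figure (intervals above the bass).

At the second chord the bass is G#3. The suspended F#4 lies a seventh above the bass; after resolving down by step to E4, the interval above the bass becomes a sixth.
Suspension figures are named by those two intervals: 7–6.

7–6 suspension.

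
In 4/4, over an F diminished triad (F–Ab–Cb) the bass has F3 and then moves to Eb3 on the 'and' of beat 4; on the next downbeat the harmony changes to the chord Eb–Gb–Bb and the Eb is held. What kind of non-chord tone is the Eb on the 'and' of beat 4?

Anticipation.

The harmony at that moment is F diminished triad (F, Ab, Cb); Eb3 is not a chord tone.
It is approached by step down from F3 and then sustained as the same pitch into the next harmony.
Arriving early and becoming a chord tone when the harmony changes — an anticipation.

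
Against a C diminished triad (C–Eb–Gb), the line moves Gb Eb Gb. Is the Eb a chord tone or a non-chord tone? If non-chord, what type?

Chord tone (the third of C diminished triad).

C diminished triad contains C, Eb, Gb; Eb is the third, so it is a chord tone.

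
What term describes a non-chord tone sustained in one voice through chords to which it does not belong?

Approach: none. Departure: none — a single pitch is sustained while the chords change around it, passing through harmonies that do not contain it.
No melodic motion at all; the dissonance is created entirely by the moving harmonies against the stationary note — a pedal tone (pedal point).

Pedal tone.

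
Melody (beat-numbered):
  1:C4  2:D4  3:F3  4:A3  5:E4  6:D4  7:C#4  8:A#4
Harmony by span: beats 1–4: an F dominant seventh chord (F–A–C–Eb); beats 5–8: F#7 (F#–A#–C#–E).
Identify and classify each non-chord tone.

D4 (beat 2) — escape tone; D4 (beat 6) — passing tone.

The harmony at that moment is F dominant seventh chord (F, A, C, Eb); D4 is not a chord tone.
It is approached by step up from C4 and left by leap down to F3.
Step in, leap out — an escape tone.
The harmony at that moment is F# dominant seventh chord (F#, A#, C#, E); D4 is not a chord tone.
It is approached by step down from E4 and left by step down to C#4.
Step in, step out in the same direction — a passing tone.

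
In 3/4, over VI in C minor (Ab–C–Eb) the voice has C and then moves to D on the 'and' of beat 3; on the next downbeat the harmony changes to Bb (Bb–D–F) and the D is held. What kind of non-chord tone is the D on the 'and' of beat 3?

Anticipation.

The harmony at that moment is Ab major triad (Ab, C, Eb); D is not a chord tone.
It is approached by step up from C and then sustained as the same pitch into the next harmony.
Arriving early and becoming a chord tone when the harmony changes — an anticipation.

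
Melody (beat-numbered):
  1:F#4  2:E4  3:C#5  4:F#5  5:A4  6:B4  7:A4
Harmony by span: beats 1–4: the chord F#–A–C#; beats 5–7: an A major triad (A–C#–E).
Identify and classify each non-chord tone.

The harmony at that moment is F# minor triad (F#, A, C#); E4 is not a chord tone.
It is approached by step down from F#4 and left by leap up to C#5.
Step in, leap out — an escape tone.
The harmony at that moment is A major triad (A, C#, E); B4 is not a chord tone.
It is approached by step up from A4 and left by step down to A4.
Step away and step back to the same note — a neighbor tone (upper neighbor).

E4 (beat 2) — escape tone; B4 (beat 6) — neighbor tone.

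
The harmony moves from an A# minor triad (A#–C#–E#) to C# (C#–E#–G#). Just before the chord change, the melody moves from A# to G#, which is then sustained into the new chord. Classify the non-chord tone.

The harmony at that moment is A# minor triad (A#, C#, E#); G# is not a chord tone.
It is approached by step down from A# and then sustained as the same pitch into the next harmony.
Arriving early and becoming a chord tone when the harmony changes — an anticipation.

G# is an anticipation.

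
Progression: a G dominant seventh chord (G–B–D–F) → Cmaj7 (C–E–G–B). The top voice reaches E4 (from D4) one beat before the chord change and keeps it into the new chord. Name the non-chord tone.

The harmony at that moment is G dominant seventh chord (G, B, D, F); E4 is not a chord tone.
It is approached by step up from D4 and then sustained as the same pitch into the next harmony.
Arriving early and becoming a chord tone when the harmony changes — an anticipation.

E4 is an anticipation.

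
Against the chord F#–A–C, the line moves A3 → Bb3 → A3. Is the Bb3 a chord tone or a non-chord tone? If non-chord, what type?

The harmony at that moment is F# diminished triad (F#, A, C); Bb3 is not a chord tone.
It is approached by step up from A3 and left by step down to A3.
Step away and step back to the same note — a neighbor tone (upper neighbor).

Non-chord tone — a neighbor tone.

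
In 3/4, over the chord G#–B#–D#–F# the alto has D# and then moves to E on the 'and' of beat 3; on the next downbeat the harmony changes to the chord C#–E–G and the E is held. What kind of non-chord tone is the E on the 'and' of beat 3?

The harmony at that moment is G# dominant seventh chord (G#, B#, D#, F#); E is not a chord tone.
It is approached by step up from D# and then sustained as the same pitch into the next harmony.
Arriving early and becoming a chord tone when the harmony changes — an anticipation.

Anticipation.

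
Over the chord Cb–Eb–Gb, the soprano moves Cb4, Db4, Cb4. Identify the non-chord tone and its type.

Db4 is a neighbor tone.

The harmony at that moment is Cb major triad (Cb, Eb, Gb); Db4 is not a chord tone.
It is approached by step up from Cb4 and left by step down to Cb4.
Step away and step back to the same note — a neighbor tone (upper neighbor).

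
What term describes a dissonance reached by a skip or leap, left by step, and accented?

Appoggiatura.

Approach: by leap. Departure: by step. Metric position: strong.
Leap in, step out, in a metrically strong position — an appoggiatura. (It is the mirror image of the escape tone, which steps in and leaps out from a weak position.)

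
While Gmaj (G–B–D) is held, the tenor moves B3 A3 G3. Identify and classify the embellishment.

A3 is a passing tone.

The harmony at that moment is G major triad (G, B, D); A3 is not a chord tone.
It is approached by step down from B3 and left by step down to G3.
Step in, step out in the same direction — a passing tone.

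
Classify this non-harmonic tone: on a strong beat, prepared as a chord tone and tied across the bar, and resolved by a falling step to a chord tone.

Approach: by preparation — the pitch is first a chord tone, then held (tied or repeated) while the harmony changes under it. Departure: down by step. Metric position: strong.
A prepared dissonance that resolves downward by step — a suspension. (The same figure resolving upward would be a retardation.)

Suspension.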